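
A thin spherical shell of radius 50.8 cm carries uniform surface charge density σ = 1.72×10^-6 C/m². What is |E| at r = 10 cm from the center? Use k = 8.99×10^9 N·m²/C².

E = 0

Use a concentric Gaussian sphere at r = 10 cm (inside the shell, r < 50.8 cm).
All the charge is outside the Gaussian surface: Q_enc = 0, hence E = 0 everywhere inside the shell.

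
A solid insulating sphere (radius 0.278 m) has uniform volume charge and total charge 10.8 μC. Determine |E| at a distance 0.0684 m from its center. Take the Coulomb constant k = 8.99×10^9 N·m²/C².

E ≈ 3.09×10^5 N/C

Symmetry ⇒ E = E(r) r̂. Gaussian sphere of radius r = 0.0684 m (r < R).
Only the charge within r is enclosed: Q_enc = Q·(r/R)³ = (10.8 μC)·(0.0684 m/0.278 m)³ = 1.609e-7 C.
Applying ∮E·dA = Q_enc/ε₀ with Φ = E(4πr²):
E = k|Q_enc|/r² = (8.99×10^9)(1.609e-7)/(0.0684)² = 3.09×10^5 N/C.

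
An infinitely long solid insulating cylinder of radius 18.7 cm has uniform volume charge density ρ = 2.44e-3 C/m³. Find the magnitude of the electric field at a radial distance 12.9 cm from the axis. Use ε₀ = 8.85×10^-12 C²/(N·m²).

1.78×10^7 N/C

Coaxial Gaussian cylinder, radius r = 12.9 cm, length L (r < R).
Charge inside radius r per length L is ρ·πr²·L, so λ_enc = ρπr² = 1.276×10^-4 C/m.
Applying ∮E·dA = Q_enc/ε₀ with the end caps contributing no flux:
E = |λ_enc|/(2πε₀r) = (1.276×10^-4)/(2π·8.85×10^-12·0.129) = 1.78e7 N/C.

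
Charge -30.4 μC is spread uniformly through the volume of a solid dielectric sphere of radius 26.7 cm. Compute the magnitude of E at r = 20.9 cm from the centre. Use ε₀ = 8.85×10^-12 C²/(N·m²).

|E| ≈ 3.00×10^6 N/C

Use a concentric Gaussian sphere at r = 20.9 cm (r < R).
Only the charge within r is enclosed: Q_enc = Q·(r/R)³ = (-30.4 μC)·(20.9 cm/26.7 cm)³ = -1.458×10^-5 C.
Since E is radial and uniform over the Gaussian sphere, Φ = E·4πr² = Q_enc/ε₀.
E = |Q_enc|/(4πε₀r²) = (1.458e-5)/(4π·8.85×10^-12·(0.209)²) = 3.00×10^6 N/C.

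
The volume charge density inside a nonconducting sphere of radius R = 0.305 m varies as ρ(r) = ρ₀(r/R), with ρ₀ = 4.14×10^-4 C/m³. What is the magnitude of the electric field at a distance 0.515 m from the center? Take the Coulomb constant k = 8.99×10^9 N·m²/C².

By spherical symmetry E is radial; choose a Gaussian sphere of radius r = 0.515 m (r > R, all charge enclosed).
Q_enc = 4π ∫₀^R ρ₀(r'/R)^1 r'² dr' = 4πρ₀R³/4 = 3.69×10^-5 C.
Gauss's law: E·4πr² = Q_enc/ε₀.
E = k|Q_enc|/r² = (8.99×10^9)(3.69×10^-5)/(0.515)² = 1.25e6 N/C.

|E| ≈ 1.25×10^6 V/m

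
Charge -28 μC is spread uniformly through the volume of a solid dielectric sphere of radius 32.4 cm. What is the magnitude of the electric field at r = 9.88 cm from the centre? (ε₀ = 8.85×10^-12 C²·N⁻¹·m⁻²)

Use a concentric Gaussian sphere at r = 9.88 cm (r < R).
For a uniform sphere the enclosed fraction is (r/R)³, so Q_enc = (-28 μC)(0.0988/0.324)³ = -7.94×10^-7 C.
Since E is radial and uniform over the Gaussian sphere, Φ = E·4πr² = Q_enc/ε₀.
E = |Q_enc|/(4πε₀r²) = (7.94×10^-7)/(4π·8.85×10^-12·(0.0988)²) = 7.31×10^5 N/C.

|E| = 7.31e5 V/m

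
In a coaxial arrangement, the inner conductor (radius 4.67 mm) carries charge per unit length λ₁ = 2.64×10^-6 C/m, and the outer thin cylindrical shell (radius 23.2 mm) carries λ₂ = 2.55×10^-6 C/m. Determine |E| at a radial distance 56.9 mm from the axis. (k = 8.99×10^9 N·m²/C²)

E ≈ 1.64×10^6 N/C

Coaxial Gaussian cylinder, radius r = 56.9 mm, length L (r > 23.2 mm, enclosing both).
λ_enc = λ₁ + λ₂ = (2.64e-6) + (2.55×10^-6) = 5.19e-6 C/m.
Since E is radial and uniform over the curved surface, Φ = E·2πrL = Q_enc/ε₀ = λ_enc L/ε₀.
E = 2k|λ_enc|/r = 2(8.99×10^9)(5.19×10^-6)/(0.0569) = 1.64×10^6 N/C.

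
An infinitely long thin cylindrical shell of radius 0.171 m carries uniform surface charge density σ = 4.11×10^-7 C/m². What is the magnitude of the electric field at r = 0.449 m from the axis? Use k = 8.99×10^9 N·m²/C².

Choose a coaxial cylinder of radius r = 0.449 m (arbitrary length L) as the Gaussian surface (r > 0.171 m).
The whole shell is enclosed: λ_enc = σ·2πR = (4.11×10^-7)·2π·(0.171) = 4.416×10^-7 C/m.
Since E is radial and uniform over the curved surface, Φ = E·2πrL = Q_enc/ε₀ = λ_enc L/ε₀.
E = 2k|λ_enc|/r = 2(8.99×10^9)(4.416e-7)/(0.449) = 1.77×10^4 N/C.

|E| ≈ 1.77×10^4 V/m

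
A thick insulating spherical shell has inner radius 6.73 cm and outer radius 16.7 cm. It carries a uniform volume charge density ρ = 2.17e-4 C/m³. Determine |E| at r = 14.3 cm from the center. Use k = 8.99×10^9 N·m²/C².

1.05×10^6 V/m

By spherical symmetry E is radial; choose a Gaussian sphere of radius r = 14.3 cm (within the shell material, 6.73 cm < r < 16.7 cm).
Only the shell between 6.73 cm and r is enclosed: Q_enc = ρ·(4π/3)(r³ − a³) = (2.17e-4)·(4π/3)·((0.143)³ − (0.0673)³) = 2.381e-6 C.
Gauss's law: E·4πr² = Q_enc/ε₀.
E = k|Q_enc|/r² = (8.99×10^9)(2.381×10^-6)/(0.143)² = 1.05×10^6 N/C.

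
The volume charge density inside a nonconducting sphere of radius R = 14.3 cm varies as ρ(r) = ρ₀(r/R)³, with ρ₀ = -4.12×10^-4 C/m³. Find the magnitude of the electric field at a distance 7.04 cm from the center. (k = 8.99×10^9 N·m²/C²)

Symmetry ⇒ E = E(r) r̂. Gaussian sphere of radius r = 7.04 cm (r < R).
Q_enc = ∫₀^r ρ(r')·4πr'² dr' = (4πρ₀/R³) ∫₀^r r'^5 dr' = 4πρ₀ r^6/(6·R³) = -3.592×10^-8 C.
Since E is radial and uniform over the Gaussian sphere, Φ = E·4πr² = Q_enc/ε₀.
E = k|Q_enc|/r² = (8.99×10^9)(3.592×10^-8)/(0.0704)² = 6.52e4 N/C.

|E| ≈ 6.52×10^4 V/m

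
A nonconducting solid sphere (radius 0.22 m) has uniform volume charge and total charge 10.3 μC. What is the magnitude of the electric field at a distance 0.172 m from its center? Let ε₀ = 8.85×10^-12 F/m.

|E| ≈ 1.50×10^6 N/C

Use a concentric Gaussian sphere at r = 0.172 m (r < R).
Only the charge within r is enclosed: Q_enc = Q·(r/R)³ = (10.3 μC)·(0.172 m/0.22 m)³ = 4.922e-6 C.
By Gauss's law, ∮E·dA = E·4πr² = Q_enc/ε₀.
E = |Q_enc|/(4πε₀r²) = (4.922e-6)/(4π·8.85×10^-12·(0.172)²) = 1.50×10^6 N/C.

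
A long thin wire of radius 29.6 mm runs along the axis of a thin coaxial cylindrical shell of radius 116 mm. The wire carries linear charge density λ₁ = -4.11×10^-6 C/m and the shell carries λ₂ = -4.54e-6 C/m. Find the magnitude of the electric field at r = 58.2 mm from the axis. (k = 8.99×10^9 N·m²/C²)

By cylindrical symmetry E is radial; use a coaxial Gaussian cylinder of radius 58.2 mm and length L (between the conductors, 29.6 mm < r < 116 mm).
Only the inner wire is enclosed; the outer shell contributes nothing inside itself. λ_enc = λ₁ = -4.11×10^-6 C/m.
Applying ∮E·dA = Q_enc/ε₀ with the end caps contributing no flux:
E = 2k|λ_enc|/r = 2(8.99×10^9)(4.11×10^-6)/(0.0582) = 1.27×10^6 N/C.

|E| ≈ 1.27e6 V/m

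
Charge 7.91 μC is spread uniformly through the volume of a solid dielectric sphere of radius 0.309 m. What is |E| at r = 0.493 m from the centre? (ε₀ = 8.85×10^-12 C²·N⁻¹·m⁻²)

|E| = 2.93e5 N/C

Use a concentric Gaussian sphere at r = 0.493 m (r > R, so the entire charge is enclosed).
Q_enc = 7.91 μC = 7.91×10^-6 C.
Since E is radial and uniform over the Gaussian sphere, Φ = E·4πr² = Q_enc/ε₀.
E = |Q_enc|/(4πε₀r²) = (7.91×10^-6)/(4π·8.85×10^-12·(0.493)²) = 2.93e5 N/C.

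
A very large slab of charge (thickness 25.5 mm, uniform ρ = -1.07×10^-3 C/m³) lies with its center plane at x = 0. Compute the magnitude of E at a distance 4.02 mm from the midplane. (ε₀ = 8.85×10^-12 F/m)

|E| ≈ 4.86e5 V/m

By symmetry E is perpendicular to the slab. A Gaussian pillbox from −4.02 mm to +4.02 mm (face area A) lies entirely within the slab.
Q_enc = ρ·(2x)·A and flux = 2EA, so 2EA = 2ρxA/ε₀ ⇒ E = |ρ|x/ε₀.
E = (1.07e-3)(0.00402)/(8.85×10^-12) = 4.86e5 N/C.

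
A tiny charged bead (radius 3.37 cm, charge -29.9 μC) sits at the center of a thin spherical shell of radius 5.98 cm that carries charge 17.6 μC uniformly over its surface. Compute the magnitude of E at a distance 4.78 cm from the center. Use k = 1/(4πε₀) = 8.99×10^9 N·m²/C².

By spherical symmetry E is radial; choose a Gaussian sphere of radius r = 4.78 cm (between the bodies, 3.37 cm < r < 5.98 cm).
Only the inner charge is enclosed; the outer shell contributes nothing inside itself. Q_enc = -29.9 μC = -2.99×10^-5 C.
Applying ∮E·dA = Q_enc/ε₀ with Φ = E(4πr²):
E = k|Q_enc|/r² = (8.99×10^9)(2.99e-5)/(0.0478)² = 1.18e8 N/C.

E = 1.18×10^8 V/m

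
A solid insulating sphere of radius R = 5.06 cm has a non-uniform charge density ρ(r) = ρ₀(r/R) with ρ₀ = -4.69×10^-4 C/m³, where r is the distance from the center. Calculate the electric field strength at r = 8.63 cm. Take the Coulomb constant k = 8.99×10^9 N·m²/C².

Use a concentric Gaussian sphere at r = 8.63 cm (r > R, all charge enclosed).
Q_enc = 4π ∫₀^R ρ₀(r'/R)^1 r'² dr' = 4πρ₀R³/4 = -1.909×10^-7 C.
Since E is radial and uniform over the Gaussian sphere, Φ = E·4πr² = Q_enc/ε₀.
E = k|Q_enc|/r² = (8.99×10^9)(1.909×10^-7)/(0.0863)² = 2.30e5 N/C.

|E| ≈ 2.30×10^5 N/C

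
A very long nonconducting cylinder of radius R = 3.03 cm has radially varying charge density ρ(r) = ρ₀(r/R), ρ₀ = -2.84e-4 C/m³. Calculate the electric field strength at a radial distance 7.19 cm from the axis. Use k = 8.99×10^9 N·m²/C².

By cylindrical symmetry E is radial; use a coaxial Gaussian cylinder of radius 7.19 cm and length L (r > R, full charge per length enclosed).
λ_enc = 2π ∫₀^R ρ₀(r'/R)^1 r' dr' = 2πρ₀R²/3 = -5.461e-7 C/m.
Gauss's law: E·2πrL = λ_enc L/ε₀.
E = 2k|λ_enc|/r = 2(8.99×10^9)(5.461×10^-7)/(0.0719) = 1.37e5 N/C.

E ≈ 1.37×10^5 N/C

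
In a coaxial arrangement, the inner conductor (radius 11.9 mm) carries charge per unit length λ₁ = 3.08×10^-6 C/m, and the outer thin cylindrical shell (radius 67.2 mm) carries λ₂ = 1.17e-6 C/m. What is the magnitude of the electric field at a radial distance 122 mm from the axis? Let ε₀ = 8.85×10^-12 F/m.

Take a coaxial cylindrical Gaussian surface of radius r = 122 mm and length L (r > 67.2 mm, enclosing both).
λ_enc = λ₁ + λ₂ = (3.08e-6) + (1.17×10^-6) = 4.25e-6 C/m.
Gauss's law: E·2πrL = λ_enc L/ε₀.
E = |λ_enc|/(2πε₀r) = (4.25e-6)/(2π·8.85×10^-12·0.122) = 6.26×10^5 N/C.

E ≈ 6.26e5 N/C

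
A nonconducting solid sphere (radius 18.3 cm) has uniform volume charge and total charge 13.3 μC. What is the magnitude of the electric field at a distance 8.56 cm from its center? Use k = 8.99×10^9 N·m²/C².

Take a concentric spherical Gaussian surface of radius r = 8.56 cm (r < R).
For a uniform sphere the enclosed fraction is (r/R)³, so Q_enc = (13.3 μC)(0.0856/0.183)³ = 1.361×10^-6 C.
Since E is radial and uniform over the Gaussian sphere, Φ = E·4πr² = Q_enc/ε₀.
E = k|Q_enc|/r² = (8.99×10^9)(1.361e-6)/(0.0856)² = 1.67×10^6 N/C.

E ≈ 1.67e6 N/C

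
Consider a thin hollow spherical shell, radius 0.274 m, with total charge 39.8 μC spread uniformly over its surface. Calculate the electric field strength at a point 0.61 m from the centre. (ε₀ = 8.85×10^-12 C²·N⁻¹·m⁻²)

Use a concentric Gaussian sphere at r = 0.61 m (r > 0.274 m).
The entire shell is enclosed: Q_enc = 3.98×10^-5 C.
Applying ∮E·dA = Q_enc/ε₀ with Φ = E(4πr²):
E = |Q_enc|/(4πε₀r²) = (3.98×10^-5)/(4π·8.85×10^-12·(0.61)²) = 9.62×10^5 N/C.

|E| ≈ 9.62×10^5 N/C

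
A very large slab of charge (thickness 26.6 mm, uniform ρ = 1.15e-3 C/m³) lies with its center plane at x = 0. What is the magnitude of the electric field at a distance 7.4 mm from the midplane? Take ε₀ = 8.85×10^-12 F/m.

By symmetry E is perpendicular to the slab. A Gaussian pillbox from −7.4 mm to +7.4 mm (face area A) lies entirely within the slab.
Q_enc = ρ·(2x)·A and flux = 2EA, so 2EA = 2ρxA/ε₀ ⇒ E = |ρ|x/ε₀.
E = (1.15e-3)(0.0074)/(8.85×10^-12) = 9.62×10^5 N/C.

|E| = 9.62×10^5 N/C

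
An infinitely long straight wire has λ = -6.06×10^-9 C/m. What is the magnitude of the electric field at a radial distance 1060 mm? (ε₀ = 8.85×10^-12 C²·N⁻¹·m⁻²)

By cylindrical symmetry E is radial; use a coaxial Gaussian cylinder of radius 1060 mm and length L.
Q_enc = λL, so λ_enc = -6.06e-9 C/m.
By Gauss's law (flux through the curved wall only), E·2πrL = λ_enc L/ε₀.
E = |λ_enc|/(2πε₀r) = (6.06e-9)/(2π·8.85×10^-12·1.06) = 103 N/C.

|E| = 103 N/C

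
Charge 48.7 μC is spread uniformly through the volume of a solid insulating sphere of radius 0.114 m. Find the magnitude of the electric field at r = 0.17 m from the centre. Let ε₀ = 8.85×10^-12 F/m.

By spherical symmetry E is radial; choose a Gaussian sphere of radius r = 0.17 m (r > R, so the entire charge is enclosed).
Q_enc = 48.7 μC = 4.87e-5 C.
Gauss's law: E·4πr² = Q_enc/ε₀.
E = |Q_enc|/(4πε₀r²) = (4.87×10^-5)/(4π·8.85×10^-12·(0.17)²) = 1.52e7 N/C.

|E| = 1.52×10^7 N/C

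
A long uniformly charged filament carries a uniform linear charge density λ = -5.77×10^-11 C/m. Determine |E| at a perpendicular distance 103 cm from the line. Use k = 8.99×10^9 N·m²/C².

E ≈ 1.01 N/C

Take a coaxial cylindrical Gaussian surface of radius r = 103 cm and length L.
Q_enc = λL, so λ_enc = -5.77×10^-11 C/m.
Since E is radial and uniform over the curved surface, Φ = E·2πrL = Q_enc/ε₀ = λ_enc L/ε₀.
E = 2k|λ_enc|/r = 2(8.99×10^9)(5.77×10^-11)/(1.03) = 1.01 N/C.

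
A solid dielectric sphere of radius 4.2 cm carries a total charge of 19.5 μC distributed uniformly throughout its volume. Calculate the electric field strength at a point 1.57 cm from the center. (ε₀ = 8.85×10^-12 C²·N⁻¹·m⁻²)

By spherical symmetry E is radial; choose a Gaussian sphere of radius r = 1.57 cm (r < R).
For a uniform sphere the enclosed fraction is (r/R)³, so Q_enc = (19.5 μC)(0.0157/0.042)³ = 1.019×10^-6 C.
By Gauss's law, ∮E·dA = E·4πr² = Q_enc/ε₀.
E = |Q_enc|/(4πε₀r²) = (1.019×10^-6)/(4π·8.85×10^-12·(0.0157)²) = 3.72e7 N/C.

3.72×10^7 N/C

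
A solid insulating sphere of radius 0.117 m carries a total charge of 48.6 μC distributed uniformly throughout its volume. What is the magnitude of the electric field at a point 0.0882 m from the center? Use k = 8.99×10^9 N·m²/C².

|E| ≈ 2.41×10^7 V/m

By spherical symmetry E is radial; choose a Gaussian sphere of radius r = 0.0882 m (r < R).
Only the charge within r is enclosed: Q_enc = Q·(r/R)³ = (48.6 μC)·(0.0882 m/0.117 m)³ = 2.082e-5 C.
Since E is radial and uniform over the Gaussian sphere, Φ = E·4πr² = Q_enc/ε₀.
E = k|Q_enc|/r² = (8.99×10^9)(2.082×10^-5)/(0.0882)² = 2.41×10^7 N/C.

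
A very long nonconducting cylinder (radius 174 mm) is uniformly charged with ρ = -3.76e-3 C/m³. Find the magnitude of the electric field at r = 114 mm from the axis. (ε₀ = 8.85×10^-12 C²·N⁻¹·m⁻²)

E ≈ 2.42e7 N/C

Take a coaxial cylindrical Gaussian surface of radius r = 114 mm and length L (r < R).
Enclosed charge per unit length: λ_enc = ρ·πr² = (-3.76×10^-3)π(0.114)² = -1.535×10^-4 C/m.
Gauss's law: E·2πrL = λ_enc L/ε₀.
E = |λ_enc|/(2πε₀r) = (1.535e-4)/(2π·8.85×10^-12·0.114) = 2.42×10^7 N/C.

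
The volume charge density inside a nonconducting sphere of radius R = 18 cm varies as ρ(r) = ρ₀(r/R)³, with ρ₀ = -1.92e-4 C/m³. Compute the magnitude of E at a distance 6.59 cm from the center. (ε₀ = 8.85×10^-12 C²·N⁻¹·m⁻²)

Take a concentric spherical Gaussian surface of radius r = 6.59 cm (r < R).
Q_enc = ∫₀^r ρ(r')·4πr'² dr' = (4πρ₀/R³) ∫₀^r r'^5 dr' = 4πρ₀ r^6/(6·R³) = -5.647×10^-9 C.
Gauss's law: E·4πr² = Q_enc/ε₀.
E = |Q_enc|/(4πε₀r²) = (5.647e-9)/(4π·8.85×10^-12·(0.0659)²) = 1.17e4 N/C.

E ≈ 1.17×10^4 N/C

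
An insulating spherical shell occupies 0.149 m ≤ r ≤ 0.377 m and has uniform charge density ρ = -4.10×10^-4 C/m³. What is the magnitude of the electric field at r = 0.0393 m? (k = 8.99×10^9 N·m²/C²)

Symmetry ⇒ E = E(r) r̂. Gaussian sphere of radius r = 0.0393 m (r < 0.149 m, inside the empty cavity).
Q_enc = 0 (all charge lies at larger r); Gauss's law gives E = 0.

|E| = 0 N/C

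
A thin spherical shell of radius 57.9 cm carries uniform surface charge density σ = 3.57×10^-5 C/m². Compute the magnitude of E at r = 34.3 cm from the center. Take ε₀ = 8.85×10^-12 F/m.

By spherical symmetry E is radial; choose a Gaussian sphere of radius r = 34.3 cm (inside the shell, r < 57.9 cm).
All the charge is outside the Gaussian surface: Q_enc = 0, hence E = 0 everywhere inside the shell.

E = 0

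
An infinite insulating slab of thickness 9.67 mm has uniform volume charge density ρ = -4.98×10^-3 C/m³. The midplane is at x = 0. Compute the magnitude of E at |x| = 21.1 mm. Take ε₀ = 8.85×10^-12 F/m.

|E| = 2.72e6 N/C

The point |x| = 21.1 mm lies outside the slab (half-thickness 0.004835 m). A symmetric pillbox spanning the full slab encloses Q_enc = ρ·d·A.
Flux = 2EA ⇒ E = |ρ|d/(2ε₀), independent of distance outside.
E = (4.98×10^-3)(0.00967)/(2·8.85×10^-12) = 2.72×10^6 N/C.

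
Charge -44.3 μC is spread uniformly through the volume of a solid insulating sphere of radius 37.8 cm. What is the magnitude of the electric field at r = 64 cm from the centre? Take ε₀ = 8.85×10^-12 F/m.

E ≈ 9.73×10^5 V/m

Use a concentric Gaussian sphere at r = 64 cm (r > R, so the entire charge is enclosed).
Q_enc = -44.3 μC = -4.43e-5 C.
Since E is radial and uniform over the Gaussian sphere, Φ = E·4πr² = Q_enc/ε₀.
E = |Q_enc|/(4πε₀r²) = (4.43×10^-5)/(4π·8.85×10^-12·(0.64)²) = 9.73×10^5 N/C.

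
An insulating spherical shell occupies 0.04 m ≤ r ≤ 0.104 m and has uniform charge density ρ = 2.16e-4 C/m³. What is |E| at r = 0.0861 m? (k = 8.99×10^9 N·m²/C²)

6.30×10^5 V/m

Take a concentric spherical Gaussian surface of radius r = 0.0861 m (within the shell material, 0.04 m < r < 0.104 m).
Enclosed charge is the volume from a to r: Q_enc = (4π/3)ρ(r³ − a³) = 5.196e-7 C.
Applying ∮E·dA = Q_enc/ε₀ with Φ = E(4πr²):
E = k|Q_enc|/r² = (8.99×10^9)(5.196×10^-7)/(0.0861)² = 6.30×10^5 N/C.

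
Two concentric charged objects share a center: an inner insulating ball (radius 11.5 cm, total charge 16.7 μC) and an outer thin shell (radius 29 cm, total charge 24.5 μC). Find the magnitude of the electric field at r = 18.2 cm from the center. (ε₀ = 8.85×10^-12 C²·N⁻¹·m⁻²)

|E| ≈ 4.53×10^6 V/m

Take a concentric spherical Gaussian surface of radius r = 18.2 cm (between the bodies, 11.5 cm < r < 29 cm).
Only the inner charge is enclosed; the outer shell contributes nothing inside itself. Q_enc = 16.7 μC = 1.67×10^-5 C.
Applying ∮E·dA = Q_enc/ε₀ with Φ = E(4πr²):
E = |Q_enc|/(4πε₀r²) = (1.67e-5)/(4π·8.85×10^-12·(0.182)²) = 4.53e6 N/C.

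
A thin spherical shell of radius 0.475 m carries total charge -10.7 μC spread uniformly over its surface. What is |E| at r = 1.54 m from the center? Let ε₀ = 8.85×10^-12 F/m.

Use a concentric Gaussian sphere at r = 1.54 m (r > 0.475 m).
The entire shell is enclosed: Q_enc = -1.07e-5 C.
Since E is radial and uniform over the Gaussian sphere, Φ = E·4πr² = Q_enc/ε₀.
E = |Q_enc|/(4πε₀r²) = (1.07e-5)/(4π·8.85×10^-12·(1.54)²) = 4.06×10^4 N/C.

E = 4.06×10^4 N/C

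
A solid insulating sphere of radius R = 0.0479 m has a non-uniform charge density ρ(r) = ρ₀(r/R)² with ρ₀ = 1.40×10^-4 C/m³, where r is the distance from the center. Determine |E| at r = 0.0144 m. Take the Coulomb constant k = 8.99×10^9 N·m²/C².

Symmetry ⇒ E = E(r) r̂. Gaussian sphere of radius r = 0.0144 m (r < R).
Q_enc = ∫₀^r ρ(r')·4πr'² dr' = (4πρ₀/R²) ∫₀^r r'^4 dr' = 4πρ₀ r^5/(5·R²) = 9.495×10^-11 C.
Since E is radial and uniform over the Gaussian sphere, Φ = E·4πr² = Q_enc/ε₀.
E = k|Q_enc|/r² = (8.99×10^9)(9.495×10^-11)/(0.0144)² = 4.12×10^3 N/C.

E ≈ 4.12e3 N/C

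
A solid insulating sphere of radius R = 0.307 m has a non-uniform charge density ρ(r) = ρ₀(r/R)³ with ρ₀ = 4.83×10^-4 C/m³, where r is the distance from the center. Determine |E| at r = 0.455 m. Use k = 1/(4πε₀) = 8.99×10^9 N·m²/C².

By spherical symmetry E is radial; choose a Gaussian sphere of radius r = 0.455 m (r > R, all charge enclosed).
Q_enc = 4π ∫₀^R ρ₀(r'/R)^3 r'² dr' = 4πρ₀R³/6 = 2.927×10^-5 C.
By Gauss's law, ∮E·dA = E·4πr² = Q_enc/ε₀.
E = k|Q_enc|/r² = (8.99×10^9)(2.927e-5)/(0.455)² = 1.27×10^6 N/C.

|E| ≈ 1.27×10^6 N/C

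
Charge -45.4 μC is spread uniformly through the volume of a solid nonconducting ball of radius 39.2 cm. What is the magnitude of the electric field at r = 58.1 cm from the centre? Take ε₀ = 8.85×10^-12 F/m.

|E| ≈ 1.21e6 V/m

Take a concentric spherical Gaussian surface of radius r = 58.1 cm (r > R, so the entire charge is enclosed).
Q_enc = -45.4 μC = -4.54×10^-5 C.
Since E is radial and uniform over the Gaussian sphere, Φ = E·4πr² = Q_enc/ε₀.
E = |Q_enc|/(4πε₀r²) = (4.54e-5)/(4π·8.85×10^-12·(0.581)²) = 1.21×10^6 N/C.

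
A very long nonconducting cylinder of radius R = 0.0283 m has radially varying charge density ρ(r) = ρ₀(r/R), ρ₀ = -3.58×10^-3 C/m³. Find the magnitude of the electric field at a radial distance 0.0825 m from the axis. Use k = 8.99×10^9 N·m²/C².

E = 1.31×10^6 N/C

Coaxial Gaussian cylinder, radius r = 0.0825 m, length L (r > R, full charge per length enclosed).
λ_enc = 2π ∫₀^R ρ₀(r'/R)^1 r' dr' = 2πρ₀R²/3 = -6.005×10^-6 C/m.
By Gauss's law (flux through the curved wall only), E·2πrL = λ_enc L/ε₀.
E = 2k|λ_enc|/r = 2(8.99×10^9)(6.005×10^-6)/(0.0825) = 1.31e6 N/C.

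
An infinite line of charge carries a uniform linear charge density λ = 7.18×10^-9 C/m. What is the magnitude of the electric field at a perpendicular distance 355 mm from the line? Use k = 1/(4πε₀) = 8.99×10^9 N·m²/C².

|E| ≈ 364 V/m

Choose a coaxial cylinder of radius r = 355 mm (arbitrary length L) as the Gaussian surface.
Q_enc = λL, so λ_enc = 7.18×10^-9 C/m.
Applying ∮E·dA = Q_enc/ε₀ with the end caps contributing no flux:
E = 2k|λ_enc|/r = 2(8.99×10^9)(7.18×10^-9)/(0.355) = 364 N/C.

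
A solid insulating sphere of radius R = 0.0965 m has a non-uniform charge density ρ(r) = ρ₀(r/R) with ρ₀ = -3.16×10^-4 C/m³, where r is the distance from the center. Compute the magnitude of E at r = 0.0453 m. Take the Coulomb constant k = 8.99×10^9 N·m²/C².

|E| ≈ 1.90×10^5 V/m

Symmetry ⇒ E = E(r) r̂. Gaussian sphere of radius r = 0.0453 m (r < R).
Integrate the density: Q_enc = 4π ∫₀^r ρ₀(r'/R)^1 r'² dr' = 4πρ₀ r^4/(4·R) = -4.332×10^-8 C.
Gauss's law: E·4πr² = Q_enc/ε₀.
E = k|Q_enc|/r² = (8.99×10^9)(4.332×10^-8)/(0.0453)² = 1.90e5 N/C.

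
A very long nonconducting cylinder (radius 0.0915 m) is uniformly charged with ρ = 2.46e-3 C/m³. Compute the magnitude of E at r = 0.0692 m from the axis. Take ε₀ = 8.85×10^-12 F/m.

|E| = 9.62×10^6 V/m

Coaxial Gaussian cylinder, radius r = 0.0692 m, length L (r < R).
Charge inside radius r per length L is ρ·πr²·L, so λ_enc = ρπr² = 3.701×10^-5 C/m.
Gauss's law: E·2πrL = λ_enc L/ε₀.
E = |λ_enc|/(2πε₀r) = (3.701×10^-5)/(2π·8.85×10^-12·0.0692) = 9.62×10^6 N/C.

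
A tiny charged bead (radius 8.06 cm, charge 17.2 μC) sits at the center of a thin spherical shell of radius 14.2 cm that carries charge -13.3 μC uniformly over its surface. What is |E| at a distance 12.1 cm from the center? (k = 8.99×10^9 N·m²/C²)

Use a concentric Gaussian sphere at r = 12.1 cm (between the bodies, 8.06 cm < r < 14.2 cm).
Only the inner charge is enclosed; the outer shell contributes nothing inside itself. Q_enc = 17.2 μC = 1.72e-5 C.
By Gauss's law, ∮E·dA = E·4πr² = Q_enc/ε₀.
E = k|Q_enc|/r² = (8.99×10^9)(1.72e-5)/(0.121)² = 1.06×10^7 N/C.

|E| ≈ 1.06×10^7 N/C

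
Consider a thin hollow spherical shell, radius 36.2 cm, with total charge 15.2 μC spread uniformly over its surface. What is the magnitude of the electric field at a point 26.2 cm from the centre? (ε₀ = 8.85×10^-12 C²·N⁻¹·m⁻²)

E = 0 (no enclosed charge)

Use a concentric Gaussian sphere at r = 26.2 cm (inside the shell, r < 36.2 cm).
All the charge is outside the Gaussian surface: Q_enc = 0, hence E = 0 everywhere inside the shell.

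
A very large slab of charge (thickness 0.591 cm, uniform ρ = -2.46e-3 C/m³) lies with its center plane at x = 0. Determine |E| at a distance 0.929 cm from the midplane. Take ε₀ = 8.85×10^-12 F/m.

E = 8.21e5 N/C

The point |x| = 0.929 cm lies outside the slab (half-thickness 0.002955 m). A symmetric pillbox spanning the full slab encloses Q_enc = ρ·d·A.
Flux = 2EA ⇒ E = |ρ|d/(2ε₀), independent of distance outside.
E = (2.46e-3)(0.00591)/(2·8.85×10^-12) = 8.21×10^5 N/C.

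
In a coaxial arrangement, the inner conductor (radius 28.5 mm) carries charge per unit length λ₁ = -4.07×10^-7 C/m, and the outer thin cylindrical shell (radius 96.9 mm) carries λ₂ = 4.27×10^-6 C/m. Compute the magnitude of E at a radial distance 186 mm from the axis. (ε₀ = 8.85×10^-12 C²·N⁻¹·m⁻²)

Coaxial Gaussian cylinder, radius r = 186 mm, length L (r > 96.9 mm, enclosing both).
λ_enc = λ₁ + λ₂ = (-4.07×10^-7) + (4.27×10^-6) = 3.863×10^-6 C/m.
Gauss's law: E·2πrL = λ_enc L/ε₀.
E = |λ_enc|/(2πε₀r) = (3.863×10^-6)/(2π·8.85×10^-12·0.186) = 3.73×10^5 N/C.

|E| ≈ 3.73×10^5 V/m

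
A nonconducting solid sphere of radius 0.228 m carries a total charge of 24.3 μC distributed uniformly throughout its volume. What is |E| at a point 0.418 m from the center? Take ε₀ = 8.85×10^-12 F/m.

By spherical symmetry E is radial; choose a Gaussian sphere of radius r = 0.418 m (r > R, so the entire charge is enclosed).
Q_enc = 24.3 μC = 2.43e-5 C.
Gauss's law: E·4πr² = Q_enc/ε₀.
E = |Q_enc|/(4πε₀r²) = (2.43×10^-5)/(4π·8.85×10^-12·(0.418)²) = 1.25×10^6 N/C.

|E| ≈ 1.25e6 V/m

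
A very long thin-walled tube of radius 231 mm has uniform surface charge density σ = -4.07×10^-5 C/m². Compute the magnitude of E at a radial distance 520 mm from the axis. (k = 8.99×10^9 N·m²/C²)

Coaxial Gaussian cylinder, radius r = 520 mm, length L (r > 231 mm).
The whole shell is enclosed: λ_enc = σ·2πR = (-4.07e-5)·2π·(0.231) = -5.907e-5 C/m.
Applying ∮E·dA = Q_enc/ε₀ with the end caps contributing no flux:
E = 2k|λ_enc|/r = 2(8.99×10^9)(5.907×10^-5)/(0.52) = 2.04×10^6 N/C.

|E| ≈ 2.04e6 N/C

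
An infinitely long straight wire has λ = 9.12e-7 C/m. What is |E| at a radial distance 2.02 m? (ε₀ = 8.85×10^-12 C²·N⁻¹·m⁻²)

8.12×10^3 N/C

By cylindrical symmetry E is radial; use a coaxial Gaussian cylinder of radius 2.02 m and length L.
Q_enc = λL, so λ_enc = 9.12e-7 C/m.
By Gauss's law (flux through the curved wall only), E·2πrL = λ_enc L/ε₀.
E = |λ_enc|/(2πε₀r) = (9.12×10^-7)/(2π·8.85×10^-12·2.02) = 8.12e3 N/C.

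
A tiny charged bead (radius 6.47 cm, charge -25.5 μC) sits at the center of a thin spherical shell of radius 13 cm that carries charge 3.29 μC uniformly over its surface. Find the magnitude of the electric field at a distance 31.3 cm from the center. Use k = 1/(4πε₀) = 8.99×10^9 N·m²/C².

|E| = 2.04e6 N/C

Symmetry ⇒ E = E(r) r̂. Gaussian sphere of radius r = 31.3 cm (r > 13 cm, enclosing both).
Q_enc = (-25.5 μC) + (3.29 μC) = -2.221×10^-5 C.
Applying ∮E·dA = Q_enc/ε₀ with Φ = E(4πr²):
E = k|Q_enc|/r² = (8.99×10^9)(2.221×10^-5)/(0.313)² = 2.04×10^6 N/C.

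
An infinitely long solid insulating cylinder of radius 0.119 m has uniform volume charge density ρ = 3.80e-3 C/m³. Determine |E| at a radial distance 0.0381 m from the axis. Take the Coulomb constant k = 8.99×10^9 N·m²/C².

E = 8.18e6 N/C

By cylindrical symmetry E is radial; use a coaxial Gaussian cylinder of radius 0.0381 m and length L (r < R).
Enclosed charge per unit length: λ_enc = ρ·πr² = (3.80×10^-3)π(0.0381)² = 1.733×10^-5 C/m.
Applying ∮E·dA = Q_enc/ε₀ with the end caps contributing no flux:
E = 2k|λ_enc|/r = 2(8.99×10^9)(1.733e-5)/(0.0381) = 8.18e6 N/C.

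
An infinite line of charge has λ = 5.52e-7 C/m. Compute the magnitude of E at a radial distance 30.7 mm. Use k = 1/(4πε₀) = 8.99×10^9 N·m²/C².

|E| ≈ 3.23×10^5 V/m

Take a coaxial cylindrical Gaussian surface of radius r = 30.7 mm and length L.
Q_enc = λL, so λ_enc = 5.52×10^-7 C/m.
Since E is radial and uniform over the curved surface, Φ = E·2πrL = Q_enc/ε₀ = λ_enc L/ε₀.
E = 2k|λ_enc|/r = 2(8.99×10^9)(5.52×10^-7)/(0.0307) = 3.23×10^5 N/C.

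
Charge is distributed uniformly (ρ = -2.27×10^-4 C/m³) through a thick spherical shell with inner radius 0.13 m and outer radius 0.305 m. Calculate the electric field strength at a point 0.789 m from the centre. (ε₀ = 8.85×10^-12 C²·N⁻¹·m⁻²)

By spherical symmetry E is radial; choose a Gaussian sphere of radius r = 0.789 m (r > 0.305 m, enclosing the whole shell).
Q_enc = ρ·(4π/3)(b³ − a³) = (-2.27×10^-4)·(4π/3)·((0.305)³ − (0.13)³) = -2.489×10^-5 C.
Gauss's law: E·4πr² = Q_enc/ε₀.
E = |Q_enc|/(4πε₀r²) = (2.489e-5)/(4π·8.85×10^-12·(0.789)²) = 3.60e5 N/C.

E ≈ 3.60×10^5 N/C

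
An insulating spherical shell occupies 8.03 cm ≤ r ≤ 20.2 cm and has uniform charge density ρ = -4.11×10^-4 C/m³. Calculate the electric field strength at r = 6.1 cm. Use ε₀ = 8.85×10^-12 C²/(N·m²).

Symmetry ⇒ E = E(r) r̂. Gaussian sphere of radius r = 6.1 cm (r < 8.03 cm, inside the empty cavity).
No charge is enclosed, so by Gauss's law E·4πr² = 0 ⇒ E = 0.

E = 0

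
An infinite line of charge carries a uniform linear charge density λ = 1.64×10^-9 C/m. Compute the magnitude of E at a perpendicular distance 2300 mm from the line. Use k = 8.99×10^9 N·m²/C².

E = 12.8 V/m

Coaxial Gaussian cylinder, radius r = 2300 mm, length L.
Q_enc = λL, so λ_enc = 1.64e-9 C/m.
Since E is radial and uniform over the curved surface, Φ = E·2πrL = Q_enc/ε₀ = λ_enc L/ε₀.
E = 2k|λ_enc|/r = 2(8.99×10^9)(1.64e-9)/(2.3) = 12.8 N/C.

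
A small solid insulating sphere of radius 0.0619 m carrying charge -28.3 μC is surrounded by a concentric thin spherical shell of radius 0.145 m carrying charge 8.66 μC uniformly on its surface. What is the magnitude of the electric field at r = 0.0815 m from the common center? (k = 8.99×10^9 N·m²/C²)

Use a concentric Gaussian sphere at r = 0.0815 m (between the bodies, 0.0619 m < r < 0.145 m).
The shell at 0.145 m lies outside the Gaussian surface, so Q_enc = -28.3 μC = -2.83×10^-5 C.
By Gauss's law, ∮E·dA = E·4πr² = Q_enc/ε₀.
E = k|Q_enc|/r² = (8.99×10^9)(2.83e-5)/(0.0815)² = 3.83×10^7 N/C.

|E| ≈ 3.83e7 N/C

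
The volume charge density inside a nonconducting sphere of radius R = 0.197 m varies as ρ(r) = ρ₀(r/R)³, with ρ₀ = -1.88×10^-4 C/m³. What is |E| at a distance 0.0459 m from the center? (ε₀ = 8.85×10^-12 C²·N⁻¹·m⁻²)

E ≈ 2.06e3 N/C

Symmetry ⇒ E = E(r) r̂. Gaussian sphere of radius r = 0.0459 m (r < R).
Integrate the density: Q_enc = 4π ∫₀^r ρ₀(r'/R)^3 r'² dr' = 4πρ₀ r^6/(6·R³) = -4.816×10^-10 C.
Since E is radial and uniform over the Gaussian sphere, Φ = E·4πr² = Q_enc/ε₀.
E = |Q_enc|/(4πε₀r²) = (4.816×10^-10)/(4π·8.85×10^-12·(0.0459)²) = 2.06×10^3 N/C.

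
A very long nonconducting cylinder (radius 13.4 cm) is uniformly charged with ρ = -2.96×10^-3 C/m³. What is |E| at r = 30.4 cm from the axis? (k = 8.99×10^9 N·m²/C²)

E = 9.88e6 N/C

Choose a coaxial cylinder of radius r = 30.4 cm (arbitrary length L) as the Gaussian surface (r > 13.4 cm, full cross-section enclosed).
λ_enc = ρ·πR² = (-2.96×10^-3)π(0.134)² = -1.67×10^-4 C/m.
Since E is radial and uniform over the curved surface, Φ = E·2πrL = Q_enc/ε₀ = λ_enc L/ε₀.
E = 2k|λ_enc|/r = 2(8.99×10^9)(1.67×10^-4)/(0.304) = 9.88e6 N/C.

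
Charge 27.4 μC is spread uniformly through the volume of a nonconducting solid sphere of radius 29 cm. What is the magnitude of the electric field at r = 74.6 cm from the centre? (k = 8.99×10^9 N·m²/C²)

Use a concentric Gaussian sphere at r = 74.6 cm (r > R, so the entire charge is enclosed).
Q_enc = 27.4 μC = 2.74e-5 C.
Gauss's law: E·4πr² = Q_enc/ε₀.
E = k|Q_enc|/r² = (8.99×10^9)(2.74e-5)/(0.746)² = 4.43e5 N/C.

4.43e5 V/m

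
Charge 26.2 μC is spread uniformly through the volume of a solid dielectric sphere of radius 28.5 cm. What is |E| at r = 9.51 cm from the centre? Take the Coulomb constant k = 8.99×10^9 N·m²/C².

E ≈ 9.68×10^5 N/C

Symmetry ⇒ E = E(r) r̂. Gaussian sphere of radius r = 9.51 cm (r < R).
Only the charge within r is enclosed: Q_enc = Q·(r/R)³ = (26.2 μC)·(9.51 cm/28.5 cm)³ = 9.734×10^-7 C.
Since E is radial and uniform over the Gaussian sphere, Φ = E·4πr² = Q_enc/ε₀.
E = k|Q_enc|/r² = (8.99×10^9)(9.734×10^-7)/(0.0951)² = 9.68×10^5 N/C.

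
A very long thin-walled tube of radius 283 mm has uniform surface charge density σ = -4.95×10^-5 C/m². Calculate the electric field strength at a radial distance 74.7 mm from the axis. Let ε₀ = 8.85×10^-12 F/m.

Choose a coaxial cylinder of radius r = 74.7 mm (arbitrary length L) as the Gaussian surface (r < 283 mm, inside the shell).
All the surface charge lies outside this cylinder: Q_enc = 0, hence E = 0.

|E| = 0 N/C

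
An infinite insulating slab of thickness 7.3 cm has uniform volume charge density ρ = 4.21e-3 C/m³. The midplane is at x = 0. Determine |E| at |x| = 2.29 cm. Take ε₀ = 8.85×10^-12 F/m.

By symmetry E is perpendicular to the slab. A Gaussian pillbox from −2.29 cm to +2.29 cm (face area A) lies entirely within the slab.
Q_enc = ρ·(2x)·A and flux = 2EA, so 2EA = 2ρxA/ε₀ ⇒ E = |ρ|x/ε₀.
E = (4.21×10^-3)(0.0229)/(8.85×10^-12) = 1.09e7 N/C.

|E| = 1.09×10^7 N/C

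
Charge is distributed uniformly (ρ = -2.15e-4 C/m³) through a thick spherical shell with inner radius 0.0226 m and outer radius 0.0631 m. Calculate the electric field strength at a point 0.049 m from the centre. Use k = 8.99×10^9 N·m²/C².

By spherical symmetry E is radial; choose a Gaussian sphere of radius r = 0.049 m (within the shell material, 0.0226 m < r < 0.0631 m).
Only the shell between 0.0226 m and r is enclosed: Q_enc = ρ·(4π/3)(r³ − a³) = (-2.15e-4)·(4π/3)·((0.049)³ − (0.0226)³) = -9.556×10^-8 C.
Since E is radial and uniform over the Gaussian sphere, Φ = E·4πr² = Q_enc/ε₀.
E = k|Q_enc|/r² = (8.99×10^9)(9.556×10^-8)/(0.049)² = 3.58×10^5 N/C.

3.58e5 N/C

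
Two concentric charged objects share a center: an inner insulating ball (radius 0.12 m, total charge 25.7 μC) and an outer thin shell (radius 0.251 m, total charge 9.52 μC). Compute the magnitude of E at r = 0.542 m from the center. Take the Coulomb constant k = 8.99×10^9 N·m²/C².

Take a concentric spherical Gaussian surface of radius r = 0.542 m (r > 0.251 m, enclosing both).
Q_enc = (25.7 μC) + (9.52 μC) = 3.522×10^-5 C.
Since E is radial and uniform over the Gaussian sphere, Φ = E·4πr² = Q_enc/ε₀.
E = k|Q_enc|/r² = (8.99×10^9)(3.522e-5)/(0.542)² = 1.08×10^6 N/C.

|E| = 1.08e6 N/C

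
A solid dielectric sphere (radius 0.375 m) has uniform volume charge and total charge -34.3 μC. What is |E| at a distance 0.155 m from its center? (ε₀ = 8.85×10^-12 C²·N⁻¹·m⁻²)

By spherical symmetry E is radial; choose a Gaussian sphere of radius r = 0.155 m (r < R).
Only the charge within r is enclosed: Q_enc = Q·(r/R)³ = (-34.3 μC)·(0.155 m/0.375 m)³ = -2.422e-6 C.
Since E is radial and uniform over the Gaussian sphere, Φ = E·4πr² = Q_enc/ε₀.
E = |Q_enc|/(4πε₀r²) = (2.422×10^-6)/(4π·8.85×10^-12·(0.155)²) = 9.07e5 N/C.

9.07e5 V/m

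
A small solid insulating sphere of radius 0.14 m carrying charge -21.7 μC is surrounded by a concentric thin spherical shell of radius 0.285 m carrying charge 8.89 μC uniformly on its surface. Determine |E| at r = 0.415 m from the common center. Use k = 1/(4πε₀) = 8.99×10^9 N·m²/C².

6.69×10^5 N/C

By spherical symmetry E is radial; choose a Gaussian sphere of radius r = 0.415 m (r > 0.285 m, enclosing both).
Q_enc = (-21.7 μC) + (8.89 μC) = -1.281e-5 C.
Gauss's law: E·4πr² = Q_enc/ε₀.
E = k|Q_enc|/r² = (8.99×10^9)(1.281e-5)/(0.415)² = 6.69×10^5 N/C.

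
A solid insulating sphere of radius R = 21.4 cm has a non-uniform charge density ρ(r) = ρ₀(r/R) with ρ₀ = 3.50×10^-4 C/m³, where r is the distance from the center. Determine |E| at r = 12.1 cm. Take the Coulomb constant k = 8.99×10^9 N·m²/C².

6.76×10^5 N/C

Take a concentric spherical Gaussian surface of radius r = 12.1 cm (r < R).
Q_enc = ∫₀^r ρ(r')·4πr'² dr' = (4πρ₀/R) ∫₀^r r'^3 dr' = 4πρ₀ r^4/(4·R) = 1.101×10^-6 C.
By Gauss's law, ∮E·dA = E·4πr² = Q_enc/ε₀.
E = k|Q_enc|/r² = (8.99×10^9)(1.101e-6)/(0.121)² = 6.76×10^5 N/C.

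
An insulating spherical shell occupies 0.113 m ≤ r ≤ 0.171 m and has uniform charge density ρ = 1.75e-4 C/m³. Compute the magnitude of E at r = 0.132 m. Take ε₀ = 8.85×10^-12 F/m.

3.24e5 N/C

By spherical symmetry E is radial; choose a Gaussian sphere of radius r = 0.132 m (within the shell material, 0.113 m < r < 0.171 m).
Enclosed charge is the volume from a to r: Q_enc = (4π/3)ρ(r³ − a³) = 6.283e-7 C.
By Gauss's law, ∮E·dA = E·4πr² = Q_enc/ε₀.
E = |Q_enc|/(4πε₀r²) = (6.283×10^-7)/(4π·8.85×10^-12·(0.132)²) = 3.24e5 N/C.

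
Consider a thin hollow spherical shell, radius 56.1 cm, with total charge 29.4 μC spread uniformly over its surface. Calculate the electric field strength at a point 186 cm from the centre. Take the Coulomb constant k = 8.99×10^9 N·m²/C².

Use a concentric Gaussian sphere at r = 186 cm (r > 56.1 cm).
The entire shell is enclosed: Q_enc = 2.94×10^-5 C.
Gauss's law: E·4πr² = Q_enc/ε₀.
E = k|Q_enc|/r² = (8.99×10^9)(2.94×10^-5)/(1.86)² = 7.64×10^4 N/C.

E = 7.64×10^4 N/C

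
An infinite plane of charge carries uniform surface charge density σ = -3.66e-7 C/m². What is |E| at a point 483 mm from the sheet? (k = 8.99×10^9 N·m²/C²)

By planar symmetry E is perpendicular to the sheet and uniform; use a Gaussian pillbox with flat faces of area A on each side of the sheet.
Flux Φ = 2EA and Q_enc = σA, so 2EA = σA/ε₀ ⇒ E = |σ|/(2ε₀), independent of distance.
E = 2πk|σ| = 2π(8.99×10^9)(3.66×10^-7) = 2.07e4 N/C.

2.07×10^4 N/C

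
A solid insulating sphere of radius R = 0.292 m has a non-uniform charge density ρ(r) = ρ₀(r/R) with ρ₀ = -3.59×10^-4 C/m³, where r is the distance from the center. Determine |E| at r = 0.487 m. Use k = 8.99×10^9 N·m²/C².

|E| = 1.06e6 N/C

Take a concentric spherical Gaussian surface of radius r = 0.487 m (r > R, all charge enclosed).
Q_enc = 4π ∫₀^R ρ₀(r'/R)^1 r'² dr' = 4πρ₀R³/4 = -2.808×10^-5 C.
Applying ∮E·dA = Q_enc/ε₀ with Φ = E(4πr²):
E = k|Q_enc|/r² = (8.99×10^9)(2.808×10^-5)/(0.487)² = 1.06×10^6 N/C.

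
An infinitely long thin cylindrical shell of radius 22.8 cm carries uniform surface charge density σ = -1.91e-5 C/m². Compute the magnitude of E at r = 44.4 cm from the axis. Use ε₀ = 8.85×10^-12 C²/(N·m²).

Coaxial Gaussian cylinder, radius r = 44.4 cm, length L (r > 22.8 cm).
The whole shell is enclosed: λ_enc = σ·2πR = (-1.91×10^-5)·2π·(0.228) = -2.736×10^-5 C/m.
Applying ∮E·dA = Q_enc/ε₀ with the end caps contributing no flux:
E = |λ_enc|/(2πε₀r) = (2.736e-5)/(2π·8.85×10^-12·0.444) = 1.11e6 N/C.

E = 1.11e6 V/m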